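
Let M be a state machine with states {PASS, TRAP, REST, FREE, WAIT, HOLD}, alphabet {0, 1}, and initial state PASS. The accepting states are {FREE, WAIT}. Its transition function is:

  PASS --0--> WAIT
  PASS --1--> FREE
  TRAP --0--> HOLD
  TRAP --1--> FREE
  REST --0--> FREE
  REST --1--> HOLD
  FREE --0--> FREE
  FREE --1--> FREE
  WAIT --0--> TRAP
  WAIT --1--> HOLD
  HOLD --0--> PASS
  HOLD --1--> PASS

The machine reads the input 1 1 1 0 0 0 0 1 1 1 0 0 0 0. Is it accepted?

Yes

Trace: PASS -1-> FREE -1-> FREE -1-> FREE -0-> FREE -0-> FREE -0-> FREE -0-> FREE -1-> FREE -1-> FREE -1-> FREE -0-> FREE -0-> FREE -0-> FREE -0-> FREE
End state FREE is accepting.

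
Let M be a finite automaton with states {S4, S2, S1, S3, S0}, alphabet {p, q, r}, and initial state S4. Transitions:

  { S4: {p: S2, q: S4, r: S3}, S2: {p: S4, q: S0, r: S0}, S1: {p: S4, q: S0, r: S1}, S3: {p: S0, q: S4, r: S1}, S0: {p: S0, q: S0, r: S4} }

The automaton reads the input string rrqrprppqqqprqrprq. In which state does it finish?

S4

Trace: S4 -r-> S3 -r-> S1 -q-> S0 -r-> S4 -p-> S2 -r-> S0 -p-> S0 -p-> S0 -q-> S0 -q-> S0 -q-> S0 -p-> S0 -r-> S4 -q-> S4 -r-> S3 -p-> S0 -r-> S4 -q-> S4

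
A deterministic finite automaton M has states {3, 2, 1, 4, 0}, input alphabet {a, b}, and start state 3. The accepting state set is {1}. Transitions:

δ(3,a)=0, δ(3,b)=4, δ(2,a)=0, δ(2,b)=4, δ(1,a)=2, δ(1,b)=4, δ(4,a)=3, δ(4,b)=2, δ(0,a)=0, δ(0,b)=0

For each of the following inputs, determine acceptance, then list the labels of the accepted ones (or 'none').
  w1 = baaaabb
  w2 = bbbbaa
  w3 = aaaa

none

w1: Trace: 3 -b-> 4 -a-> 3 -a-> 0 -a-> 0 -a-> 0 -b-> 0 -b-> 0  → end 0, rejected
w2: Trace: 3 -b-> 4 -b-> 2 -b-> 4 -b-> 2 -a-> 0 -a-> 0  → end 0, rejected
w3: Trace: 3 -a-> 0 -a-> 0 -a-> 0 -a-> 0  → end 0, rejected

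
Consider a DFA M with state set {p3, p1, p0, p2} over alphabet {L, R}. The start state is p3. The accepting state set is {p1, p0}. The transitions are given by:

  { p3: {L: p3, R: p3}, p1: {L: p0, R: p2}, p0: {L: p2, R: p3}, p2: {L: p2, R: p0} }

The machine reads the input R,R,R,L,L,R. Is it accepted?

start at p3
read 'R': p3 → p3
read 'R': p3 → p3
read 'R': p3 → p3
read 'L': p3 → p3
read 'L': p3 → p3
read 'R': p3 → p3
End state p3 is not accepting.

No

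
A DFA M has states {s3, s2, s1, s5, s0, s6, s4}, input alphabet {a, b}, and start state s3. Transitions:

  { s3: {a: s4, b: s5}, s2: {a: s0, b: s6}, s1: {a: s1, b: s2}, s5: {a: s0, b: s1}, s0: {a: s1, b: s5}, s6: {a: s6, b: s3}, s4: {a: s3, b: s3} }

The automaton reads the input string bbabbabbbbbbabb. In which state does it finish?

s5

Trace: s3 -b-> s5 -b-> s1 -a-> s1 -b-> s2 -b-> s6 -a-> s6 -b-> s3 -b-> s5 -b-> s1 -b-> s2 -b-> s6 -b-> s3 -a-> s4 -b-> s3 -b-> s5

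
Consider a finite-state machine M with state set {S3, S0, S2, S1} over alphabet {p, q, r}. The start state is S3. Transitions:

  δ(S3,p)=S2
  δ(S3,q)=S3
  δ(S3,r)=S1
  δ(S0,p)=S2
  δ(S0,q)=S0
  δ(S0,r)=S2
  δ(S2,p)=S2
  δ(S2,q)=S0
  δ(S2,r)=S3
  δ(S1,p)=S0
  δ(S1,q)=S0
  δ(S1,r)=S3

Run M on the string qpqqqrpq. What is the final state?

S0

Trace: S3 -q-> S3 -p-> S2 -q-> S0 -q-> S0 -q-> S0 -r-> S2 -p-> S2 -q-> S0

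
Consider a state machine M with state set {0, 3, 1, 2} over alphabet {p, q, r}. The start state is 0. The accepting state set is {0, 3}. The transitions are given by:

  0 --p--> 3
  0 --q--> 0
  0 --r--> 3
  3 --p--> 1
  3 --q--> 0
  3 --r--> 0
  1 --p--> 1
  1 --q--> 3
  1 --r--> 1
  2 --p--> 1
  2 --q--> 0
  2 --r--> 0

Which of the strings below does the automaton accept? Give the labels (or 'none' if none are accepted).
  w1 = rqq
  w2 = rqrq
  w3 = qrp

w1, w2

w1: Trace: 0 -r-> 3 -q-> 0 -q-> 0  → end 0, accepted
w2: Trace: 0 -r-> 3 -q-> 0 -r-> 3 -q-> 0  → end 0, accepted
w3: Trace: 0 -q-> 0 -r-> 3 -p-> 1  → end 1, rejected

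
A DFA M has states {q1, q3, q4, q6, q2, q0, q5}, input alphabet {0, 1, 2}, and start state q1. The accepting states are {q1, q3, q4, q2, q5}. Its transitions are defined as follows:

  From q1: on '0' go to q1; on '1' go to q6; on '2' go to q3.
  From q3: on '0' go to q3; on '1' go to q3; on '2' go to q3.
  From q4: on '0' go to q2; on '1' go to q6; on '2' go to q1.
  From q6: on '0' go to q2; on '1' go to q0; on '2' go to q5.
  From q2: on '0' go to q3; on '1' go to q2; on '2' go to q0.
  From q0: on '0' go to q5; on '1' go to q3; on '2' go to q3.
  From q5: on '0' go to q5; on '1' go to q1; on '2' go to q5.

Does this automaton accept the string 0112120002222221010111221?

Yes

Trace: q1 -0-> q1 -1-> q6 -1-> q0 -2-> q3 -1-> q3 -2-> q3 -0-> q3 -0-> q3 -0-> q3 -2-> q3 -2-> q3 -2-> q3 -2-> q3 -2-> q3 -2-> q3 -1-> q3 -0-> q3 -1-> q3 -0-> q3 -1-> q3 -1-> q3 -1-> q3 -2-> q3 -2-> q3 -1-> q3
End state q3 is accepting.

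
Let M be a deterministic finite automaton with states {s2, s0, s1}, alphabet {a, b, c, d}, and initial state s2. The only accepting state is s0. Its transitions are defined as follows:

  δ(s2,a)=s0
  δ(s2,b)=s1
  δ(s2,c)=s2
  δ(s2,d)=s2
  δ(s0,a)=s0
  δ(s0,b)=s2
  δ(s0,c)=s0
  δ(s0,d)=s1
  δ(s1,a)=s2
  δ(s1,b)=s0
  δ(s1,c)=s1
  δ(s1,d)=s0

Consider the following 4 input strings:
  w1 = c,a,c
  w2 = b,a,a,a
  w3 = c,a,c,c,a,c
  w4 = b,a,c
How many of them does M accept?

3

w1: s2 → s2 → s0 → s0  → end s0, accepted
w2: s2 → s1 → s2 → s0 → s0  → end s0, accepted
w3: s2 → s2 → s0 → s0 → s0 → s0 → s0  → end s0, accepted
w4: s2 → s1 → s2 → s2  → end s2, rejected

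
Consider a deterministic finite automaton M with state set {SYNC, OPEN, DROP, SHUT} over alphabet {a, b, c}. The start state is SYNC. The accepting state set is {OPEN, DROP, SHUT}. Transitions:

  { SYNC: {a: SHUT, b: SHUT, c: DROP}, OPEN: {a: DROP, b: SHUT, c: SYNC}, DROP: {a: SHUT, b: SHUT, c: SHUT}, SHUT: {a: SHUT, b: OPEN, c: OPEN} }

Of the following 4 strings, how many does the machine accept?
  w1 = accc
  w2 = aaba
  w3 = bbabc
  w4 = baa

4

w1: Trace: SYNC -a-> SHUT -c-> OPEN -c-> SYNC -c-> DROP  → end DROP, accepted
w2: Trace: SYNC -a-> SHUT -a-> SHUT -b-> OPEN -a-> DROP  → end DROP, accepted
w3: Trace: SYNC -b-> SHUT -b-> OPEN -a-> DROP -b-> SHUT -c-> OPEN  → end OPEN, accepted
w4: Trace: SYNC -b-> SHUT -a-> SHUT -a-> SHUT  → end SHUT, accepted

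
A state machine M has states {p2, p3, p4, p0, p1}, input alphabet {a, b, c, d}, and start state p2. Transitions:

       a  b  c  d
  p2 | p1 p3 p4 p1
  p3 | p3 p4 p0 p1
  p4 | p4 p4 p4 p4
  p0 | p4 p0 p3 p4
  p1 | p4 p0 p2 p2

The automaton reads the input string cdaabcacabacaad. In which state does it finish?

start at p2
read 'c': p2 → p4
read 'd': p4 → p4
read 'a': p4 → p4
read 'a': p4 → p4
read 'b': p4 → p4
read 'c': p4 → p4
read 'a': p4 → p4
read 'c': p4 → p4
read 'a': p4 → p4
read 'b': p4 → p4
read 'a': p4 → p4
read 'c': p4 → p4
read 'a': p4 → p4
read 'a': p4 → p4
read 'd': p4 → p4

p4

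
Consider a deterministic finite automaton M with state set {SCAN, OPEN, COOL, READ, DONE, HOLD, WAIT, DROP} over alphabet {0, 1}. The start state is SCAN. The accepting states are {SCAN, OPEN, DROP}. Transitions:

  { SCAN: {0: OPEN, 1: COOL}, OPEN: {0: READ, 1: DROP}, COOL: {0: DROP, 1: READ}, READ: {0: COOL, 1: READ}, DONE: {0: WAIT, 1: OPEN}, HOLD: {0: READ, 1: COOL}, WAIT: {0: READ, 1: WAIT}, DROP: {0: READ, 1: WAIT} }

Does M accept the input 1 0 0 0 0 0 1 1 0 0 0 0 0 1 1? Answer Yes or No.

No

start at SCAN
read '1': SCAN → COOL
read '0': COOL → DROP
read '0': DROP → READ
read '0': READ → COOL
read '0': COOL → DROP
read '0': DROP → READ
read '1': READ → READ
read '1': READ → READ
read '0': READ → COOL
read '0': COOL → DROP
read '0': DROP → READ
read '0': READ → COOL
read '0': COOL → DROP
read '1': DROP → WAIT
read '1': WAIT → WAIT
End state WAIT is not accepting.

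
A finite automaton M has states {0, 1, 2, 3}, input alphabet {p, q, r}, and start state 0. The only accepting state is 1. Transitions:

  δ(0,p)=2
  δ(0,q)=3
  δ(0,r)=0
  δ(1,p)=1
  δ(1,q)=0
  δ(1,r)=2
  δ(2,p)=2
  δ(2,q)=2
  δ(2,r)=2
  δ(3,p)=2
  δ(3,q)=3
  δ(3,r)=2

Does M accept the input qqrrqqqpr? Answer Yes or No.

Trace: 0 -q-> 3 -q-> 3 -r-> 2 -r-> 2 -q-> 2 -q-> 2 -q-> 2 -p-> 2 -r-> 2
End state 2 is not accepting.

No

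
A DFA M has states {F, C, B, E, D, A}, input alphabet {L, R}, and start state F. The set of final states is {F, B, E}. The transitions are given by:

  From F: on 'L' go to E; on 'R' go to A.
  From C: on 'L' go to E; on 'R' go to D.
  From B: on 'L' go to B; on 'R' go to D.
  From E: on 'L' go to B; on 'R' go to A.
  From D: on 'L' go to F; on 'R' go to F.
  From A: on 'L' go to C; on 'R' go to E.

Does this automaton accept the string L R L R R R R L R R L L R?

Trace: F -L-> E -R-> A -L-> C -R-> D -R-> F -R-> A -R-> E -L-> B -R-> D -R-> F -L-> E -L-> B -R-> D
End state D is not accepting.

No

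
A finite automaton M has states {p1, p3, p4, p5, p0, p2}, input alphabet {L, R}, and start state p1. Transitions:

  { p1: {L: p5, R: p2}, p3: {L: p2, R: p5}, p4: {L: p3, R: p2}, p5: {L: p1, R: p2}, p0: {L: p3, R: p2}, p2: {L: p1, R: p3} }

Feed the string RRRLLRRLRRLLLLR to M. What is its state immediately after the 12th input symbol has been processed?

Trace: p1 -R-> p2 -R-> p3 -R-> p5 -L-> p1 -L-> p5 -R-> p2 -R-> p3 -L-> p2 -R-> p3 -R-> p5 -L-> p1 -L-> p5
After 12 symbols: p5.

p5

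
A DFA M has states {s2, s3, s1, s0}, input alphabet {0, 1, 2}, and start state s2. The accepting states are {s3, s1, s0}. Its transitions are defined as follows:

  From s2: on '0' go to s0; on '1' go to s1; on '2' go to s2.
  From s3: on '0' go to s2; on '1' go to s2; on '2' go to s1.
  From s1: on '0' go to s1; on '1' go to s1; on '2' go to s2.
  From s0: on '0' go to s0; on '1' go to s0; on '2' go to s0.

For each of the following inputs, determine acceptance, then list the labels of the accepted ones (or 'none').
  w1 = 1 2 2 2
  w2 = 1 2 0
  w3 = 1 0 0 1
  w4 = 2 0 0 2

w1:
  start at s2
  read '1': s2 → s1
  read '2': s1 → s2
  read '2': s2 → s2
  read '2': s2 → s2
  end s2, rejected
w2:
  start at s2
  read '1': s2 → s1
  read '2': s1 → s2
  read '0': s2 → s0
  end s0, accepted
w3:
  start at s2
  read '1': s2 → s1
  read '0': s1 → s1
  read '0': s1 → s1
  read '1': s1 → s1
  end s1, accepted
w4:
  start at s2
  read '2': s2 → s2
  read '0': s2 → s0
  read '0': s0 → s0
  read '2': s0 → s0
  end s0, accepted

w2, w3, w4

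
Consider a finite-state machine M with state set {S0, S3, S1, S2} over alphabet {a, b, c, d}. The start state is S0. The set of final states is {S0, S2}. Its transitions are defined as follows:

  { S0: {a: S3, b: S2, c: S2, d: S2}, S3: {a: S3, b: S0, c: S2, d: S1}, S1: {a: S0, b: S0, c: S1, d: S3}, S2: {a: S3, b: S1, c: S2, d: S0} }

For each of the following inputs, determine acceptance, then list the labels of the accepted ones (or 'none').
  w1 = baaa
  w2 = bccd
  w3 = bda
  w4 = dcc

w2, w4

w1: S0 → S2 → S3 → S3 → S3  → end S3, rejected
w2: S0 → S2 → S2 → S2 → S0  → end S0, accepted
w3: S0 → S2 → S0 → S3  → end S3, rejected
w4: S0 → S2 → S2 → S2  → end S2, accepted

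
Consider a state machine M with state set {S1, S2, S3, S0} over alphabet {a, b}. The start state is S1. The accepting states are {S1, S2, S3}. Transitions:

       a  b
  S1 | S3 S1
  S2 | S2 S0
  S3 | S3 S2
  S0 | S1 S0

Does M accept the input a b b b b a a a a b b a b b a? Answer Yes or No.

Yes

Trace: S1 -a-> S3 -b-> S2 -b-> S0 -b-> S0 -b-> S0 -a-> S1 -a-> S3 -a-> S3 -a-> S3 -b-> S2 -b-> S0 -a-> S1 -b-> S1 -b-> S1 -a-> S3
End state S3 is accepting.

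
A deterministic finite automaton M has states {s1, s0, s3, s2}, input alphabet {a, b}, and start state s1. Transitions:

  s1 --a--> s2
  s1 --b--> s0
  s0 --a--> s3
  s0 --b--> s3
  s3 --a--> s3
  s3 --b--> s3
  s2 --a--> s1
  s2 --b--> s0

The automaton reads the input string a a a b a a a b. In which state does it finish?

s3

start at s1
read 'a': s1 → s2
read 'a': s2 → s1
read 'a': s1 → s2
read 'b': s2 → s0
read 'a': s0 → s3
read 'a': s3 → s3
read 'a': s3 → s3
read 'b': s3 → s3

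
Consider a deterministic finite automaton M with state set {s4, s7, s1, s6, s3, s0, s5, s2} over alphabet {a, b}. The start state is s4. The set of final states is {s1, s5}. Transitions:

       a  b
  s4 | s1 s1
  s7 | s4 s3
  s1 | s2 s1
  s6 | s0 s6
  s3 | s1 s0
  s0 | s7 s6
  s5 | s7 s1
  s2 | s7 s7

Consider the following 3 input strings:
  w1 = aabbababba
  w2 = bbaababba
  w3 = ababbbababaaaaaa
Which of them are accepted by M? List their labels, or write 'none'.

w1

w1: s4 → s1 → s2 → s7 → s3 → s1 → s1 → s2 → s7 → s3 → s1  → end s1, accepted
w2: s4 → s1 → s1 → s2 → s7 → s3 → s1 → s1 → s1 → s2  → end s2, rejected
w3: s4 → s1 → s1 → s2 → s7 → s3 → s0 → s7 → s3 → s1 → s1 → s2 → s7 → s4 → s1 → s2 → s7  → end s7, rejected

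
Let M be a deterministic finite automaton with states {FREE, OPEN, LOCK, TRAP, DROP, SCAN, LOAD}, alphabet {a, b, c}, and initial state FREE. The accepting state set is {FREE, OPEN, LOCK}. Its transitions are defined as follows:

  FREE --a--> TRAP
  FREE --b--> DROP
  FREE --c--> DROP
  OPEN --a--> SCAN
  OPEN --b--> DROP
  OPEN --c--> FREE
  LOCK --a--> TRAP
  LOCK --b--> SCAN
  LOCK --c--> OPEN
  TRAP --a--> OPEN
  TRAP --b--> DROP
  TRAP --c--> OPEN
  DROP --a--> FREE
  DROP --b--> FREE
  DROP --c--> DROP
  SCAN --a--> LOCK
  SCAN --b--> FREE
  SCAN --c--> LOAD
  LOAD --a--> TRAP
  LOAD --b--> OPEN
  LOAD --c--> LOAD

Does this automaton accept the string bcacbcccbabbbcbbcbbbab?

start at FREE
read 'b': FREE → DROP
read 'c': DROP → DROP
read 'a': DROP → FREE
read 'c': FREE → DROP
read 'b': DROP → FREE
read 'c': FREE → DROP
read 'c': DROP → DROP
read 'c': DROP → DROP
read 'b': DROP → FREE
read 'a': FREE → TRAP
read 'b': TRAP → DROP
read 'b': DROP → FREE
read 'b': FREE → DROP
read 'c': DROP → DROP
read 'b': DROP → FREE
read 'b': FREE → DROP
read 'c': DROP → DROP
read 'b': DROP → FREE
read 'b': FREE → DROP
read 'b': DROP → FREE
read 'a': FREE → TRAP
read 'b': TRAP → DROP
End state DROP is not accepting.

No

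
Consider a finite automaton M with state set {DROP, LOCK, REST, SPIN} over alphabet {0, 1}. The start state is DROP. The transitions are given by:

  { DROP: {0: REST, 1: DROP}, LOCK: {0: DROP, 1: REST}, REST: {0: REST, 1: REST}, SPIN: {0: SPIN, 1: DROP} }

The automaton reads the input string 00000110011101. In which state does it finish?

REST

Trace: DROP -0-> REST -0-> REST -0-> REST -0-> REST -0-> REST -1-> REST -1-> REST -0-> REST -0-> REST -1-> REST -1-> REST -1-> REST -0-> REST -1-> REST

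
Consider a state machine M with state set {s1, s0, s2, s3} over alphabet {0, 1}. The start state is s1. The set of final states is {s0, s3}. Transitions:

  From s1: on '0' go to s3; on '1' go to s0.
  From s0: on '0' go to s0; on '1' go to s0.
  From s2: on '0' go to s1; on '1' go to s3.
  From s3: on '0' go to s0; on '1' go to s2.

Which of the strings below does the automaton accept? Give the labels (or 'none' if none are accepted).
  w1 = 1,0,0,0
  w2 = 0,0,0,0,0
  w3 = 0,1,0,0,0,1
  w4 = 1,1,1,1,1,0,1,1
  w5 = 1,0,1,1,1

w1:
  start at s1
  read '1': s1 → s0
  read '0': s0 → s0
  read '0': s0 → s0
  read '0': s0 → s0
  end s0, accepted
w2:
  start at s1
  read '0': s1 → s3
  read '0': s3 → s0
  read '0': s0 → s0
  read '0': s0 → s0
  read '0': s0 → s0
  end s0, accepted
w3:
  start at s1
  read '0': s1 → s3
  read '1': s3 → s2
  read '0': s2 → s1
  read '0': s1 → s3
  read '0': s3 → s0
  read '1': s0 → s0
  end s0, accepted
w4:
  start at s1
  read '1': s1 → s0
  read '1': s0 → s0
  read '1': s0 → s0
  read '1': s0 → s0
  read '1': s0 → s0
  read '0': s0 → s0
  read '1': s0 → s0
  read '1': s0 → s0
  end s0, accepted
w5:
  start at s1
  read '1': s1 → s0
  read '0': s0 → s0
  read '1': s0 → s0
  read '1': s0 → s0
  read '1': s0 → s0
  end s0, accepted

w1, w2, w3, w4, w5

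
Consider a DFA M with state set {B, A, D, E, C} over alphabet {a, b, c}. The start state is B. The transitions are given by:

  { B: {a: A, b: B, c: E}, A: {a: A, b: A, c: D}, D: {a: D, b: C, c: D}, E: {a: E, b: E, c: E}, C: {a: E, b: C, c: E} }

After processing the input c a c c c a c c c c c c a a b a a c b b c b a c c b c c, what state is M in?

start at B
read 'c': B → E
read 'a': E → E
read 'c': E → E
read 'c': E → E
read 'c': E → E
read 'a': E → E
read 'c': E → E
read 'c': E → E
read 'c': E → E
read 'c': E → E
read 'c': E → E
read 'c': E → E
read 'a': E → E
read 'a': E → E
read 'b': E → E
read 'a': E → E
read 'a': E → E
read 'c': E → E
read 'b': E → E
read 'b': E → E
read 'c': E → E
read 'b': E → E
read 'a': E → E
read 'c': E → E
read 'c': E → E
read 'b': E → E
read 'c': E → E
read 'c': E → E

E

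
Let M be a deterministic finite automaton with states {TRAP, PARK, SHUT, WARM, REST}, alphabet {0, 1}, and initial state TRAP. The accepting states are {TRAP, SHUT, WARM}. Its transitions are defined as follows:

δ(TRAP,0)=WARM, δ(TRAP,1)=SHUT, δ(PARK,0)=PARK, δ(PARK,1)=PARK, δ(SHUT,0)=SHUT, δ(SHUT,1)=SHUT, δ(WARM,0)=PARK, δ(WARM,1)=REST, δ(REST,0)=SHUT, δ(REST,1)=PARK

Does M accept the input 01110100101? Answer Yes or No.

Trace: TRAP -0-> WARM -1-> REST -1-> PARK -1-> PARK -0-> PARK -1-> PARK -0-> PARK -0-> PARK -1-> PARK -0-> PARK -1-> PARK
End state PARK is not accepting.

No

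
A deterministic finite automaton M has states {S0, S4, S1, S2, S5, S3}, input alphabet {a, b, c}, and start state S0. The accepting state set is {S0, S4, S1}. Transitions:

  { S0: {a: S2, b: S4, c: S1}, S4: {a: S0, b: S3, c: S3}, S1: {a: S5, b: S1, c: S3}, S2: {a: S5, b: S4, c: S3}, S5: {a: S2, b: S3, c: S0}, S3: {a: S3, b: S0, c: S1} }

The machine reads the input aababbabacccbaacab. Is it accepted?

S0 → S2 → S5 → S3 → S3 → S0 → S4 → S0 → S4 → S0 → S1 → S3 → S1 → S1 → S5 → S2 → S3 → S3 → S0
End state S0 is accepting.

Yes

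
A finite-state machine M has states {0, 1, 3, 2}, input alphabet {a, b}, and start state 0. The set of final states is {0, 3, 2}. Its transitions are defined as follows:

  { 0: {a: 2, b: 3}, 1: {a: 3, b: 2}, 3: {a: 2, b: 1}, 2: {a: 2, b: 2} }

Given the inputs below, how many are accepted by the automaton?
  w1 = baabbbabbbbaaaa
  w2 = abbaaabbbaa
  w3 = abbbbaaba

3

w1: Trace: 0 -b-> 3 -a-> 2 -a-> 2 -b-> 2 -b-> 2 -b-> 2 -a-> 2 -b-> 2 -b-> 2 -b-> 2 -b-> 2 -a-> 2 -a-> 2 -a-> 2 -a-> 2  → end 2, accepted
w2: Trace: 0 -a-> 2 -b-> 2 -b-> 2 -a-> 2 -a-> 2 -a-> 2 -b-> 2 -b-> 2 -b-> 2 -a-> 2 -a-> 2  → end 2, accepted
w3: Trace: 0 -a-> 2 -b-> 2 -b-> 2 -b-> 2 -b-> 2 -a-> 2 -a-> 2 -b-> 2 -a-> 2  → end 2, accepted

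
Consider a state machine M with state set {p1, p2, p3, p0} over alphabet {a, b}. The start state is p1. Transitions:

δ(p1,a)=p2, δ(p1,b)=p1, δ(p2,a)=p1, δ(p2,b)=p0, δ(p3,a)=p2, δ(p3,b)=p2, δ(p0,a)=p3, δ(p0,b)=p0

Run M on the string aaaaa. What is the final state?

p2

start at p1
read 'a': p1 → p2
read 'a': p2 → p1
read 'a': p1 → p2
read 'a': p2 → p1
read 'a': p1 → p2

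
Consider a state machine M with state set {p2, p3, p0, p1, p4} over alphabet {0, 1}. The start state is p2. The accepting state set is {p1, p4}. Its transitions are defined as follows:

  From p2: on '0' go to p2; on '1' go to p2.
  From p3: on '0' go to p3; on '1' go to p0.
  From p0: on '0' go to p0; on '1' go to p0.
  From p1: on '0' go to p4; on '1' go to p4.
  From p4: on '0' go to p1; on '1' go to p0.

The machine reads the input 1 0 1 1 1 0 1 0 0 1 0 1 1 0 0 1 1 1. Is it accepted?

p2 → p2 → p2 → p2 → p2 → p2 → p2 → p2 → p2 → p2 → p2 → p2 → p2 → p2 → p2 → p2 → p2 → p2 → p2
End state p2 is not accepting.

No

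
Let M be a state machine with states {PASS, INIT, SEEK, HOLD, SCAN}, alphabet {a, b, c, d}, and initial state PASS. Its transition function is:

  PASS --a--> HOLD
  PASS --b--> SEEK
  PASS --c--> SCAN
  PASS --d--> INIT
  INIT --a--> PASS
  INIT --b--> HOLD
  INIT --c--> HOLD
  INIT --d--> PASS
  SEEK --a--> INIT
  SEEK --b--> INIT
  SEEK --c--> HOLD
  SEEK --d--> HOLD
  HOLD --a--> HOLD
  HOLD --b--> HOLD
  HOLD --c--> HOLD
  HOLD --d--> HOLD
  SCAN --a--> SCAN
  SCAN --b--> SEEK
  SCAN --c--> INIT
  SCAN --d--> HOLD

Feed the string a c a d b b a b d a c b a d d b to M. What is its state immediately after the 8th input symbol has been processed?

HOLD

Trace: PASS -a-> HOLD -c-> HOLD -a-> HOLD -d-> HOLD -b-> HOLD -b-> HOLD -a-> HOLD -b-> HOLD
After 8 symbols: HOLD.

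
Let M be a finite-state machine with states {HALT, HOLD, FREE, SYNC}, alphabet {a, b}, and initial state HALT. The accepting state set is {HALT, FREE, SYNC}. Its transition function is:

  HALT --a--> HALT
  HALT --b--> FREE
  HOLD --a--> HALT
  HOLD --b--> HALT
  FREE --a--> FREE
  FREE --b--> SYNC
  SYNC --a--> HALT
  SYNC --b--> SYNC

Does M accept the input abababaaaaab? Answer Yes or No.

start at HALT
read 'a': HALT → HALT
read 'b': HALT → FREE
read 'a': FREE → FREE
read 'b': FREE → SYNC
read 'a': SYNC → HALT
read 'b': HALT → FREE
read 'a': FREE → FREE
read 'a': FREE → FREE
read 'a': FREE → FREE
read 'a': FREE → FREE
read 'a': FREE → FREE
read 'b': FREE → SYNC
End state SYNC is accepting.

Yes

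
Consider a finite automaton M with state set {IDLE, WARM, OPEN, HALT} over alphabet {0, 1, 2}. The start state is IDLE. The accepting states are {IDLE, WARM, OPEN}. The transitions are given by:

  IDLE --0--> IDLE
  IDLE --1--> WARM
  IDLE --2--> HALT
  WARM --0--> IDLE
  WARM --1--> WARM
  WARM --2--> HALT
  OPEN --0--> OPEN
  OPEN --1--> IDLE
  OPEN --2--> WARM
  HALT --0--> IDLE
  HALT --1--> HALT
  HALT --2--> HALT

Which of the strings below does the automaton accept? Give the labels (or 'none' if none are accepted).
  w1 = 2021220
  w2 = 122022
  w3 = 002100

w1: IDLE → HALT → IDLE → HALT → HALT → HALT → HALT → IDLE  → end IDLE, accepted
w2: IDLE → WARM → HALT → HALT → IDLE → HALT → HALT  → end HALT, rejected
w3: IDLE → IDLE → IDLE → HALT → HALT → IDLE → IDLE  → end IDLE, accepted

w1, w3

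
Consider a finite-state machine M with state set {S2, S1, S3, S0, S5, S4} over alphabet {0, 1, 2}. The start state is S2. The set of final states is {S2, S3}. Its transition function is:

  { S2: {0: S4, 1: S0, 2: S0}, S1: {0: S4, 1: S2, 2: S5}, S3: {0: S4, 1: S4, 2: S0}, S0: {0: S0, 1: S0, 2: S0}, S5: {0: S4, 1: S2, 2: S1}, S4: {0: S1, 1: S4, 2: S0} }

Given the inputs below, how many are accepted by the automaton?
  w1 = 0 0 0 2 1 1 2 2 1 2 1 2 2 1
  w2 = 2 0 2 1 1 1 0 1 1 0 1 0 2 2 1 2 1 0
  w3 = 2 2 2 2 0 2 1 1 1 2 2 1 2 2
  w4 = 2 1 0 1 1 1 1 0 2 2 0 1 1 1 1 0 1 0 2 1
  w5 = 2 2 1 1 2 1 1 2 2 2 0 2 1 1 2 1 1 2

w1: Trace: S2 -0-> S4 -0-> S1 -0-> S4 -2-> S0 -1-> S0 -1-> S0 -2-> S0 -2-> S0 -1-> S0 -2-> S0 -1-> S0 -2-> S0 -2-> S0 -1-> S0  → end S0, rejected
w2: Trace: S2 -2-> S0 -0-> S0 -2-> S0 -1-> S0 -1-> S0 -1-> S0 -0-> S0 -1-> S0 -1-> S0 -0-> S0 -1-> S0 -0-> S0 -2-> S0 -2-> S0 -1-> S0 -2-> S0 -1-> S0 -0-> S0  → end S0, rejected
w3: Trace: S2 -2-> S0 -2-> S0 -2-> S0 -2-> S0 -0-> S0 -2-> S0 -1-> S0 -1-> S0 -1-> S0 -2-> S0 -2-> S0 -1-> S0 -2-> S0 -2-> S0  → end S0, rejected
w4: Trace: S2 -2-> S0 -1-> S0 -0-> S0 -1-> S0 -1-> S0 -1-> S0 -1-> S0 -0-> S0 -2-> S0 -2-> S0 -0-> S0 -1-> S0 -1-> S0 -1-> S0 -1-> S0 -0-> S0 -1-> S0 -0-> S0 -2-> S0 -1-> S0  → end S0, rejected
w5: Trace: S2 -2-> S0 -2-> S0 -1-> S0 -1-> S0 -2-> S0 -1-> S0 -1-> S0 -2-> S0 -2-> S0 -2-> S0 -0-> S0 -2-> S0 -1-> S0 -1-> S0 -2-> S0 -1-> S0 -1-> S0 -2-> S0  → end S0, rejected

0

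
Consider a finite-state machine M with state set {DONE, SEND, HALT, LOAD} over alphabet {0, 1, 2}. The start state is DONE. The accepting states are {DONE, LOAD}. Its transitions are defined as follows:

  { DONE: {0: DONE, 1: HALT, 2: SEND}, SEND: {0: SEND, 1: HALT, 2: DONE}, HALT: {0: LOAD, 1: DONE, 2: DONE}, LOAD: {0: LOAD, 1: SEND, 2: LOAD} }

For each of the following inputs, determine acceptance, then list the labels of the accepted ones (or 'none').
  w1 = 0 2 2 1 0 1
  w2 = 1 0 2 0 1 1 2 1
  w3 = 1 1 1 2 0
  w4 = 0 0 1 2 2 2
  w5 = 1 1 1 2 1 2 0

w3, w4, w5

w1: Trace: DONE -0-> DONE -2-> SEND -2-> DONE -1-> HALT -0-> LOAD -1-> SEND  → end SEND, rejected
w2: Trace: DONE -1-> HALT -0-> LOAD -2-> LOAD -0-> LOAD -1-> SEND -1-> HALT -2-> DONE -1-> HALT  → end HALT, rejected
w3: Trace: DONE -1-> HALT -1-> DONE -1-> HALT -2-> DONE -0-> DONE  → end DONE, accepted
w4: Trace: DONE -0-> DONE -0-> DONE -1-> HALT -2-> DONE -2-> SEND -2-> DONE  → end DONE, accepted
w5: Trace: DONE -1-> HALT -1-> DONE -1-> HALT -2-> DONE -1-> HALT -2-> DONE -0-> DONE  → end DONE, accepted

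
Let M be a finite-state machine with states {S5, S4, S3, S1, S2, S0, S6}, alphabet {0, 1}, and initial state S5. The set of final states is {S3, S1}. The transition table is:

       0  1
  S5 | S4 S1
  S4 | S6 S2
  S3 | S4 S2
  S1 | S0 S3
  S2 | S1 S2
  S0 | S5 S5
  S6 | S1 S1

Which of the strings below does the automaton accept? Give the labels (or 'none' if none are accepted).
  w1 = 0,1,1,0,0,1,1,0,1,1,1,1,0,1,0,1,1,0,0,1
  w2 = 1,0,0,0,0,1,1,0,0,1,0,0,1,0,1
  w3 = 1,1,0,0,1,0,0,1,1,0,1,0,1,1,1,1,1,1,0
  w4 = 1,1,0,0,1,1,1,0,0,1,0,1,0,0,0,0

w1: S5 → S4 → S2 → S2 → S1 → S0 → S5 → S1 → S0 → S5 → S1 → S3 → S2 → S1 → S3 → S4 → S2 → S2 → S1 → S0 → S5  → end S5, rejected
w2: S5 → S1 → S0 → S5 → S4 → S6 → S1 → S3 → S4 → S6 → S1 → S0 → S5 → S1 → S0 → S5  → end S5, rejected
w3: S5 → S1 → S3 → S4 → S6 → S1 → S0 → S5 → S1 → S3 → S4 → S2 → S1 → S3 → S2 → S2 → S2 → S2 → S2 → S1  → end S1, accepted
w4: S5 → S1 → S3 → S4 → S6 → S1 → S3 → S2 → S1 → S0 → S5 → S4 → S2 → S1 → S0 → S5 → S4  → end S4, rejected

w3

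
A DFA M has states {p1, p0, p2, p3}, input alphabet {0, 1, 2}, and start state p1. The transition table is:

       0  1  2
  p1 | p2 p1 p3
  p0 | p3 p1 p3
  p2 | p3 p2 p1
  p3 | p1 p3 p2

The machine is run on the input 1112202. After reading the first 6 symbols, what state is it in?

start at p1
read '1': p1 → p1
read '1': p1 → p1
read '1': p1 → p1
read '2': p1 → p3
read '2': p3 → p2
read '0': p2 → p3
After 6 symbols: p3.

p3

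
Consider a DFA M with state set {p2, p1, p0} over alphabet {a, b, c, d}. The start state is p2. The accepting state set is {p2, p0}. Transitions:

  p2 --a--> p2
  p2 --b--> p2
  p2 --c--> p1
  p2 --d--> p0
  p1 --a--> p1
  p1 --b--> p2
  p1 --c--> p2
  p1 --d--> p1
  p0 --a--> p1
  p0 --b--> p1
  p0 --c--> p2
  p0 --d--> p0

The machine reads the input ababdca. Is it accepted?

Yes

Trace: p2 -a-> p2 -b-> p2 -a-> p2 -b-> p2 -d-> p0 -c-> p2 -a-> p2
End state p2 is accepting.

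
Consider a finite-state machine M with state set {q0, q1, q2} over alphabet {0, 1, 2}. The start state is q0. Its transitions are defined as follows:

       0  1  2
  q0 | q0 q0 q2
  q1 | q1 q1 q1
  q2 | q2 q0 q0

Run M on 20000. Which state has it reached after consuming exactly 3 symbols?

q2

Trace: q0 -2-> q2 -0-> q2 -0-> q2
After 3 symbols: q2.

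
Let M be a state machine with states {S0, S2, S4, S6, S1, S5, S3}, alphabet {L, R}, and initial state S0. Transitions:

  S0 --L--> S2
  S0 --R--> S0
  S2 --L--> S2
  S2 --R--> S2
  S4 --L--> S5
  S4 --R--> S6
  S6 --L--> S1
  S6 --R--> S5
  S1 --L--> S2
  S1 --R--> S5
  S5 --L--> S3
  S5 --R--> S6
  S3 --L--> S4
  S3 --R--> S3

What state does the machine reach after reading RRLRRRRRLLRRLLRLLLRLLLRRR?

Trace: S0 -R-> S0 -R-> S0 -L-> S2 -R-> S2 -R-> S2 -R-> S2 -R-> S2 -R-> S2 -L-> S2 -L-> S2 -R-> S2 -R-> S2 -L-> S2 -L-> S2 -R-> S2 -L-> S2 -L-> S2 -L-> S2 -R-> S2 -L-> S2 -L-> S2 -L-> S2 -R-> S2 -R-> S2 -R-> S2

S2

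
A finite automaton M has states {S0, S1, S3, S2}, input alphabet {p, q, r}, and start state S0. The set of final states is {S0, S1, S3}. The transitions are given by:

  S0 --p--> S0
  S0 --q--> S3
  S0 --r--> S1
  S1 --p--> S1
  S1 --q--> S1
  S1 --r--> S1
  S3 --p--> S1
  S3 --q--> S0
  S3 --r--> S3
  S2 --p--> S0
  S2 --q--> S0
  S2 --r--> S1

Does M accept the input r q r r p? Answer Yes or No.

start at S0
read 'r': S0 → S1
read 'q': S1 → S1
read 'r': S1 → S1
read 'r': S1 → S1
read 'p': S1 → S1
End state S1 is accepting.

Yes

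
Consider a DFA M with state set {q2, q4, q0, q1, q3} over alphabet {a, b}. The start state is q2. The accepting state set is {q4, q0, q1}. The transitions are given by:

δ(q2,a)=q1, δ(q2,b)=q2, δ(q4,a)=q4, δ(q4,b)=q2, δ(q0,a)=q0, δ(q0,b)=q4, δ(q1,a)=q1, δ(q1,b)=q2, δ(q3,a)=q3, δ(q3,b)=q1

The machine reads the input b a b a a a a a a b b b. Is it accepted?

No

q2 → q2 → q1 → q2 → q1 → q1 → q1 → q1 → q1 → q1 → q2 → q2 → q2
End state q2 is not accepting.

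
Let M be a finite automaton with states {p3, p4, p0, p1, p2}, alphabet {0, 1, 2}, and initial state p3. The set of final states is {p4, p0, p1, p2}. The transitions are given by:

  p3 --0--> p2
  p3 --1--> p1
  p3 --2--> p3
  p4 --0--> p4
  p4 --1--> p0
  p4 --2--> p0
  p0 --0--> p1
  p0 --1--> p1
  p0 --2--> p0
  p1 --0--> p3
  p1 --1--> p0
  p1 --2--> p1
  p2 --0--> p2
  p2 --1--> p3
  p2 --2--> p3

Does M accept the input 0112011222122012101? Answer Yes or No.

Yes

Trace: p3 -0-> p2 -1-> p3 -1-> p1 -2-> p1 -0-> p3 -1-> p1 -1-> p0 -2-> p0 -2-> p0 -2-> p0 -1-> p1 -2-> p1 -2-> p1 -0-> p3 -1-> p1 -2-> p1 -1-> p0 -0-> p1 -1-> p0
End state p0 is accepting.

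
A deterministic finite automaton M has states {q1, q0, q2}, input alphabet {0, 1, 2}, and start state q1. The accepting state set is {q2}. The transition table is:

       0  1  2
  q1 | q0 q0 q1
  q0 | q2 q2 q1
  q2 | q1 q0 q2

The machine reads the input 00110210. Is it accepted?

Yes

start at q1
read '0': q1 → q0
read '0': q0 → q2
read '1': q2 → q0
read '1': q0 → q2
read '0': q2 → q1
read '2': q1 → q1
read '1': q1 → q0
read '0': q0 → q2
End state q2 is accepting.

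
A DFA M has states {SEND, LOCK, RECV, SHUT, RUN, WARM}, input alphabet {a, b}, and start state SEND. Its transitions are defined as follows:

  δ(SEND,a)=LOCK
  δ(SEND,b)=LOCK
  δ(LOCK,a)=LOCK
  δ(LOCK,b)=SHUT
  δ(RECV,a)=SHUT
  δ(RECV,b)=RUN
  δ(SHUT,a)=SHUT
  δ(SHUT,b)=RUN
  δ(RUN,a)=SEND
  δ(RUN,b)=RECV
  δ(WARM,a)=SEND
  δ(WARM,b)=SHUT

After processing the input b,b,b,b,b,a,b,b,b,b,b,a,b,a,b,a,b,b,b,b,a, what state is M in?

SHUT

SEND → LOCK → SHUT → RUN → RECV → RUN → SEND → LOCK → SHUT → RUN → RECV → RUN → SEND → LOCK → LOCK → SHUT → SHUT → RUN → RECV → RUN → RECV → SHUT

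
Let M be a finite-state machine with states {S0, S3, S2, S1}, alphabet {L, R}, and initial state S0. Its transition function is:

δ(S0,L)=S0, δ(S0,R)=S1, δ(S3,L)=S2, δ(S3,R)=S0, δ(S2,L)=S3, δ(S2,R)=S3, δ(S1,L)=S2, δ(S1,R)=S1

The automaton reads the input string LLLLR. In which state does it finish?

start at S0
read 'L': S0 → S0
read 'L': S0 → S0
read 'L': S0 → S0
read 'L': S0 → S0
read 'R': S0 → S1

S1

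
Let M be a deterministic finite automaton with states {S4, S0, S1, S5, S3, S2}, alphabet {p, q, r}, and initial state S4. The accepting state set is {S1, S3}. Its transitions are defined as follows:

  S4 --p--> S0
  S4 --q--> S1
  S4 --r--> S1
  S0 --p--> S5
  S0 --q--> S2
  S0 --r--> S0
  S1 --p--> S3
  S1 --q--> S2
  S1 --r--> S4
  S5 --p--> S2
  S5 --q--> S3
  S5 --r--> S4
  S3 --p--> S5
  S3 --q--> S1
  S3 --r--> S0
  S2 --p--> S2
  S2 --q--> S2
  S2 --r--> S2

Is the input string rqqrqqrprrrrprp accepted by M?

No

S4 → S1 → S2 → S2 → S2 → S2 → S2 → S2 → S2 → S2 → S2 → S2 → S2 → S2 → S2 → S2
End state S2 is not accepting.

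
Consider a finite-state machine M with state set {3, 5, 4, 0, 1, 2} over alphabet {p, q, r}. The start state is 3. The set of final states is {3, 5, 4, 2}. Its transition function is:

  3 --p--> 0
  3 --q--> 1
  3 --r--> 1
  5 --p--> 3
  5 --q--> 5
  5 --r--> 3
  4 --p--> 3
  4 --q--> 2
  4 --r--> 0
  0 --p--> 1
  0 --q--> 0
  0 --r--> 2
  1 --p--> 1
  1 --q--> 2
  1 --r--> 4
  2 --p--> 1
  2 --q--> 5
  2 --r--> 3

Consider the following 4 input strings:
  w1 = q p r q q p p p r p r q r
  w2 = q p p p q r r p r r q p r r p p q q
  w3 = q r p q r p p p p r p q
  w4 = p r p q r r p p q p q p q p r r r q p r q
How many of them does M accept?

3

w1:
  start at 3
  read 'q': 3 → 1
  read 'p': 1 → 1
  read 'r': 1 → 4
  read 'q': 4 → 2
  read 'q': 2 → 5
  read 'p': 5 → 3
  read 'p': 3 → 0
  read 'p': 0 → 1
  read 'r': 1 → 4
  read 'p': 4 → 3
  read 'r': 3 → 1
  read 'q': 1 → 2
  read 'r': 2 → 3
  end 3, accepted
w2:
  start at 3
  read 'q': 3 → 1
  read 'p': 1 → 1
  read 'p': 1 → 1
  read 'p': 1 → 1
  read 'q': 1 → 2
  read 'r': 2 → 3
  read 'r': 3 → 1
  read 'p': 1 → 1
  read 'r': 1 → 4
  read 'r': 4 → 0
  read 'q': 0 → 0
  read 'p': 0 → 1
  read 'r': 1 → 4
  read 'r': 4 → 0
  read 'p': 0 → 1
  read 'p': 1 → 1
  read 'q': 1 → 2
  read 'q': 2 → 5
  end 5, accepted
w3:
  start at 3
  read 'q': 3 → 1
  read 'r': 1 → 4
  read 'p': 4 → 3
  read 'q': 3 → 1
  read 'r': 1 → 4
  read 'p': 4 → 3
  read 'p': 3 → 0
  read 'p': 0 → 1
  read 'p': 1 → 1
  read 'r': 1 → 4
  read 'p': 4 → 3
  read 'q': 3 → 1
  end 1, rejected
w4:
  start at 3
  read 'p': 3 → 0
  read 'r': 0 → 2
  read 'p': 2 → 1
  read 'q': 1 → 2
  read 'r': 2 → 3
  read 'r': 3 → 1
  read 'p': 1 → 1
  read 'p': 1 → 1
  read 'q': 1 → 2
  read 'p': 2 → 1
  read 'q': 1 → 2
  read 'p': 2 → 1
  read 'q': 1 → 2
  read 'p': 2 → 1
  read 'r': 1 → 4
  read 'r': 4 → 0
  read 'r': 0 → 2
  read 'q': 2 → 5
  read 'p': 5 → 3
  read 'r': 3 → 1
  read 'q': 1 → 2
  end 2, accepted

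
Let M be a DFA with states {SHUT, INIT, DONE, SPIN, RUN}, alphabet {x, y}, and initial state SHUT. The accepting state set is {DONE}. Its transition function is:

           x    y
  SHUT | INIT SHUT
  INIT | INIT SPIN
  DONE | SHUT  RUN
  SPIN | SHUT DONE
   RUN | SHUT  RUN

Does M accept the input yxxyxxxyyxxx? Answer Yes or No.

No

start at SHUT
read 'y': SHUT → SHUT
read 'x': SHUT → INIT
read 'x': INIT → INIT
read 'y': INIT → SPIN
read 'x': SPIN → SHUT
read 'x': SHUT → INIT
read 'x': INIT → INIT
read 'y': INIT → SPIN
read 'y': SPIN → DONE
read 'x': DONE → SHUT
read 'x': SHUT → INIT
read 'x': INIT → INIT
End state INIT is not accepting.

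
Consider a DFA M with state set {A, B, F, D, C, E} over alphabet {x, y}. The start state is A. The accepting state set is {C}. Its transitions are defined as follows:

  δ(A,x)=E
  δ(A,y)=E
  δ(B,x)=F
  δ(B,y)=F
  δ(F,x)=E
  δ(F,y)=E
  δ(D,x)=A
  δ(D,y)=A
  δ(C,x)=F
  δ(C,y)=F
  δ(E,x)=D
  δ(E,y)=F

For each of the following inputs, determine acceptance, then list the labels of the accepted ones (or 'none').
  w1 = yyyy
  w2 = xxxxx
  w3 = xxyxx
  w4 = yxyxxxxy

none

w1:
  start at A
  read 'y': A → E
  read 'y': E → F
  read 'y': F → E
  read 'y': E → F
  end F, rejected
w2:
  start at A
  read 'x': A → E
  read 'x': E → D
  read 'x': D → A
  read 'x': A → E
  read 'x': E → D
  end D, rejected
w3:
  start at A
  read 'x': A → E
  read 'x': E → D
  read 'y': D → A
  read 'x': A → E
  read 'x': E → D
  end D, rejected
w4:
  start at A
  read 'y': A → E
  read 'x': E → D
  read 'y': D → A
  read 'x': A → E
  read 'x': E → D
  read 'x': D → A
  read 'x': A → E
  read 'y': E → F
  end F, rejected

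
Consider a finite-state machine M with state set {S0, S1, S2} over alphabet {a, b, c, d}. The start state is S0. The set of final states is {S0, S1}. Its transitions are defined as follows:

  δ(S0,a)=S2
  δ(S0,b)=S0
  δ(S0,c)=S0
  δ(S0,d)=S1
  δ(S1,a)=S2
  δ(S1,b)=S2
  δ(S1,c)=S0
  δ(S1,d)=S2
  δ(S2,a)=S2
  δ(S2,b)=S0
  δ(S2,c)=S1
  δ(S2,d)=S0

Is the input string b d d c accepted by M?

Yes

S0 → S0 → S1 → S2 → S1
End state S1 is accepting.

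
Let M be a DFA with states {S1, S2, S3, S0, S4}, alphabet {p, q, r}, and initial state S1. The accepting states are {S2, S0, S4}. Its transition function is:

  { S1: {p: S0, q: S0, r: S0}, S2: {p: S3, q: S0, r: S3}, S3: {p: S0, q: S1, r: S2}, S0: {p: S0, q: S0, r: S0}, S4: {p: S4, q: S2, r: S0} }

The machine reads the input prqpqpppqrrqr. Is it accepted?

Yes

Trace: S1 -p-> S0 -r-> S0 -q-> S0 -p-> S0 -q-> S0 -p-> S0 -p-> S0 -p-> S0 -q-> S0 -r-> S0 -r-> S0 -q-> S0 -r-> S0
End state S0 is accepting.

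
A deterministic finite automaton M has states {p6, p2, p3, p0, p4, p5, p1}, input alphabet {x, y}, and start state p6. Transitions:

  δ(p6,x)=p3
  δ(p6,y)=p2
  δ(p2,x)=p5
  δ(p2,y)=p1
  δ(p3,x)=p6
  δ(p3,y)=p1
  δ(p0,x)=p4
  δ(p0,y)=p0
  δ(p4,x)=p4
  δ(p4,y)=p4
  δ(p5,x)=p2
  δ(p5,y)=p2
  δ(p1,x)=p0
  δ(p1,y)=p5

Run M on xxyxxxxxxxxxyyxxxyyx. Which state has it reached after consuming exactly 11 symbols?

p6 → p3 → p6 → p2 → p5 → p2 → p5 → p2 → p5 → p2 → p5 → p2
After 11 symbols: p2.

p2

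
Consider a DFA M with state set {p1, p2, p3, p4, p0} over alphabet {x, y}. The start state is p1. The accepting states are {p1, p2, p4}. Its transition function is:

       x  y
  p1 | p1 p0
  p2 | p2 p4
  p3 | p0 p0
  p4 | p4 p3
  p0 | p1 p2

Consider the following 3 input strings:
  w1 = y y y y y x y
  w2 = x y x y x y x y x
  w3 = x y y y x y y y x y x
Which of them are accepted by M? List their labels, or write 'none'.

w1:
  start at p1
  read 'y': p1 → p0
  read 'y': p0 → p2
  read 'y': p2 → p4
  read 'y': p4 → p3
  read 'y': p3 → p0
  read 'x': p0 → p1
  read 'y': p1 → p0
  end p0, rejected
w2:
  start at p1
  read 'x': p1 → p1
  read 'y': p1 → p0
  read 'x': p0 → p1
  read 'y': p1 → p0
  read 'x': p0 → p1
  read 'y': p1 → p0
  read 'x': p0 → p1
  read 'y': p1 → p0
  read 'x': p0 → p1
  end p1, accepted
w3:
  start at p1
  read 'x': p1 → p1
  read 'y': p1 → p0
  read 'y': p0 → p2
  read 'y': p2 → p4
  read 'x': p4 → p4
  read 'y': p4 → p3
  read 'y': p3 → p0
  read 'y': p0 → p2
  read 'x': p2 → p2
  read 'y': p2 → p4
  read 'x': p4 → p4
  end p4, accepted

w2, w3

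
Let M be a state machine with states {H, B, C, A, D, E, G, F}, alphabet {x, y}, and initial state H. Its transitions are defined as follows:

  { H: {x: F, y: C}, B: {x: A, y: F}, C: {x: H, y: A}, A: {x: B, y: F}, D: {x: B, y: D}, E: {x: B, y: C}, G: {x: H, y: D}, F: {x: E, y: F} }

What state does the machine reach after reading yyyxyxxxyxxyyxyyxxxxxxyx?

E

Trace: H -y-> C -y-> A -y-> F -x-> E -y-> C -x-> H -x-> F -x-> E -y-> C -x-> H -x-> F -y-> F -y-> F -x-> E -y-> C -y-> A -x-> B -x-> A -x-> B -x-> A -x-> B -x-> A -y-> F -x-> E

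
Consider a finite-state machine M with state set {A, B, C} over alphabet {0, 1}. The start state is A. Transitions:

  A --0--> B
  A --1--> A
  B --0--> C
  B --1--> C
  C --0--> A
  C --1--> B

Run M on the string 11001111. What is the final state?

Trace: A -1-> A -1-> A -0-> B -0-> C -1-> B -1-> C -1-> B -1-> C

C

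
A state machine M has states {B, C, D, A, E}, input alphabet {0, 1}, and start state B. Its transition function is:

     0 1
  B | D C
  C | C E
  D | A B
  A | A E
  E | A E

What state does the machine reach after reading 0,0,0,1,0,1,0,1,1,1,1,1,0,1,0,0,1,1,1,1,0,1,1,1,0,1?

E

Trace: B -0-> D -0-> A -0-> A -1-> E -0-> A -1-> E -0-> A -1-> E -1-> E -1-> E -1-> E -1-> E -0-> A -1-> E -0-> A -0-> A -1-> E -1-> E -1-> E -1-> E -0-> A -1-> E -1-> E -1-> E -0-> A -1-> E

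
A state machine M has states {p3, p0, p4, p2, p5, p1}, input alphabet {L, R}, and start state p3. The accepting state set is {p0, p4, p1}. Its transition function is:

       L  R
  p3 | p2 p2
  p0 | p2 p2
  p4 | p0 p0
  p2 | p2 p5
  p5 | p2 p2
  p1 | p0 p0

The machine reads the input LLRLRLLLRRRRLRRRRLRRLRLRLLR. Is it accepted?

No

Trace: p3 -L-> p2 -L-> p2 -R-> p5 -L-> p2 -R-> p5 -L-> p2 -L-> p2 -L-> p2 -R-> p5 -R-> p2 -R-> p5 -R-> p2 -L-> p2 -R-> p5 -R-> p2 -R-> p5 -R-> p2 -L-> p2 -R-> p5 -R-> p2 -L-> p2 -R-> p5 -L-> p2 -R-> p5 -L-> p2 -L-> p2 -R-> p5
End state p5 is not accepting.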